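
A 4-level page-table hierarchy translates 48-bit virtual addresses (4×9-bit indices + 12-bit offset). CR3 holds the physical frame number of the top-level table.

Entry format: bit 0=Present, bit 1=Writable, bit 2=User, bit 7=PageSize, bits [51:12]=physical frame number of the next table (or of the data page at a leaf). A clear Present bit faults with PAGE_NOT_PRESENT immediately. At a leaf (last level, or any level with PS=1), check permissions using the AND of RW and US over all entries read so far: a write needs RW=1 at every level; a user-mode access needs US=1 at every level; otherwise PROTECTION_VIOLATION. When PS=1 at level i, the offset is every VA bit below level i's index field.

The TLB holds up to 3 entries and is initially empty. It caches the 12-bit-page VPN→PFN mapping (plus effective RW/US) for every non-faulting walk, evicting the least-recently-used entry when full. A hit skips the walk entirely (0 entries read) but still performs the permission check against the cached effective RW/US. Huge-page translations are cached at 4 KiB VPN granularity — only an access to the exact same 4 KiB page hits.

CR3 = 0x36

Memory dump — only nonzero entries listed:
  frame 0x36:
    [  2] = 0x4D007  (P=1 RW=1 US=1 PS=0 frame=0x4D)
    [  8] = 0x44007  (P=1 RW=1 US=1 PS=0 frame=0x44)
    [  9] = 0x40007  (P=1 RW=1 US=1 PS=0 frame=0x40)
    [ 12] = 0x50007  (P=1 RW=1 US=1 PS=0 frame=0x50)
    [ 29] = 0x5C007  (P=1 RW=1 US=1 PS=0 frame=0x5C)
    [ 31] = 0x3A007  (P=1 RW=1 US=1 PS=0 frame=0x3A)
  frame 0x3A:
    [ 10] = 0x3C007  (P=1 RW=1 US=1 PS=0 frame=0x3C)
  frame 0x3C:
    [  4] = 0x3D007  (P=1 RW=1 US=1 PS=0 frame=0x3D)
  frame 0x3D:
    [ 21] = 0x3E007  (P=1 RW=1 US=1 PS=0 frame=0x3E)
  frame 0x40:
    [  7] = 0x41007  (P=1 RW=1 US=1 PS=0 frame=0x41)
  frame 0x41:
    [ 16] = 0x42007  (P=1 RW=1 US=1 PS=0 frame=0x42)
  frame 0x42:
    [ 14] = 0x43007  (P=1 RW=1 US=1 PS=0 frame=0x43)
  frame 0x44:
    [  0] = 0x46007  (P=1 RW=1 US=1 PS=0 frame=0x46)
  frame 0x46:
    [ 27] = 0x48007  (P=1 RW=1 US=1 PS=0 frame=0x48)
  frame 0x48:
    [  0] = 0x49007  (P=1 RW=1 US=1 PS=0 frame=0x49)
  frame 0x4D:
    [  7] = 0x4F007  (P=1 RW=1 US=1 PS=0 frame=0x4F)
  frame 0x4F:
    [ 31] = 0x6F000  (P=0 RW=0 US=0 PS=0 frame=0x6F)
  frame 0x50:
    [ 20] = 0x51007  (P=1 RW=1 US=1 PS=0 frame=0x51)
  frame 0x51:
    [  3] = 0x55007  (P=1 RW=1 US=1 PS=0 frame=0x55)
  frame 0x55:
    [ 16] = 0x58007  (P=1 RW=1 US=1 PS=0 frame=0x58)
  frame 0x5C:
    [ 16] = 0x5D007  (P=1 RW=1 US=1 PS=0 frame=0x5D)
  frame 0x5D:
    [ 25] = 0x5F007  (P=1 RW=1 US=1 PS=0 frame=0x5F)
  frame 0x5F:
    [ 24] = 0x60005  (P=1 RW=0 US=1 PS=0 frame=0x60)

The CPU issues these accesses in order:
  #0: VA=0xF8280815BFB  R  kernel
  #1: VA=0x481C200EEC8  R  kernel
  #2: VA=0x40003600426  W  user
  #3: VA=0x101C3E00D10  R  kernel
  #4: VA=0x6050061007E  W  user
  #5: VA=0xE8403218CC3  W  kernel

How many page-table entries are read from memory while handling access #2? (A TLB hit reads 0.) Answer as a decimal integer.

Trace:
#0 VA=0xF8280815BFB (r,kernel):
  lvl0: tbl 0x36, slot 31 ⇒ 0x3A007 (P1/RW1/US1/PS0)
  lvl1: tbl 0x3A, slot 10 ⇒ 0x3C007 (P1/RW1/US1/PS0)
  lvl2: tbl 0x3C, slot 4 ⇒ 0x3D007 (P1/RW1/US1/PS0)
  lvl3: tbl 0x3D, slot 21 ⇒ 0x3E007 (P1/RW1/US1/PS0)
  → PA=0x3EBFB  (4 entries read)
#1 VA=0x481C200EEC8 (r,kernel):
  lvl0: tbl 0x36, slot 9 ⇒ 0x40007 (P1/RW1/US1/PS0)
  lvl1: tbl 0x40, slot 7 ⇒ 0x41007 (P1/RW1/US1/PS0)
  lvl2: tbl 0x41, slot 16 ⇒ 0x42007 (P1/RW1/US1/PS0)
  lvl3: tbl 0x42, slot 14 ⇒ 0x43007 (P1/RW1/US1/PS0)
  → PA=0x43EC8  (4 entries read)
#2 VA=0x40003600426 (w,user):
  lvl0: tbl 0x36, slot 8 ⇒ 0x44007 (P1/RW1/US1/PS0)
  lvl1: tbl 0x44, slot 0 ⇒ 0x46007 (P1/RW1/US1/PS0)
  lvl2: tbl 0x46, slot 27 ⇒ 0x48007 (P1/RW1/US1/PS0)
  lvl3: tbl 0x48, slot 0 ⇒ 0x49007 (P1/RW1/US1/PS0)
  → PA=0x49426  (4 entries read)
#3 VA=0x101C3E00D10 (r,kernel):
  lvl0: tbl 0x36, slot 2 ⇒ 0x4D007 (P1/RW1/US1/PS0)
  lvl1: tbl 0x4D, slot 7 ⇒ 0x4F007 (P1/RW1/US1/PS0)
  lvl2: tbl 0x4F, slot 31 ⇒ 0x6F000 (P0/RW0/US0/PS0)
  ✗ PAGE_NOT_PRESENT  [3 reads]
#4 VA=0x6050061007E (w,user):
  lvl0: tbl 0x36, slot 12 ⇒ 0x50007 (P1/RW1/US1/PS0)
  lvl1: tbl 0x50, slot 20 ⇒ 0x51007 (P1/RW1/US1/PS0)
  lvl2: tbl 0x51, slot 3 ⇒ 0x55007 (P1/RW1/US1/PS0)
  lvl3: tbl 0x55, slot 16 ⇒ 0x58007 (P1/RW1/US1/PS0)
  → PA=0x5807E  (4 entries read)
#5 VA=0xE8403218CC3 (w,kernel):
  lvl0: tbl 0x36, slot 29 ⇒ 0x5C007 (P1/RW1/US1/PS0)
  lvl1: tbl 0x5C, slot 16 ⇒ 0x5D007 (P1/RW1/US1/PS0)
  lvl2: tbl 0x5D, slot 25 ⇒ 0x5F007 (P1/RW1/US1/PS0)
  lvl3: tbl 0x5F, slot 24 ⇒ 0x60005 (P1/RW0/US1/PS0)
  ✗ PROTECTION_VIOLATION  [4 reads]

Entries read for #2: 4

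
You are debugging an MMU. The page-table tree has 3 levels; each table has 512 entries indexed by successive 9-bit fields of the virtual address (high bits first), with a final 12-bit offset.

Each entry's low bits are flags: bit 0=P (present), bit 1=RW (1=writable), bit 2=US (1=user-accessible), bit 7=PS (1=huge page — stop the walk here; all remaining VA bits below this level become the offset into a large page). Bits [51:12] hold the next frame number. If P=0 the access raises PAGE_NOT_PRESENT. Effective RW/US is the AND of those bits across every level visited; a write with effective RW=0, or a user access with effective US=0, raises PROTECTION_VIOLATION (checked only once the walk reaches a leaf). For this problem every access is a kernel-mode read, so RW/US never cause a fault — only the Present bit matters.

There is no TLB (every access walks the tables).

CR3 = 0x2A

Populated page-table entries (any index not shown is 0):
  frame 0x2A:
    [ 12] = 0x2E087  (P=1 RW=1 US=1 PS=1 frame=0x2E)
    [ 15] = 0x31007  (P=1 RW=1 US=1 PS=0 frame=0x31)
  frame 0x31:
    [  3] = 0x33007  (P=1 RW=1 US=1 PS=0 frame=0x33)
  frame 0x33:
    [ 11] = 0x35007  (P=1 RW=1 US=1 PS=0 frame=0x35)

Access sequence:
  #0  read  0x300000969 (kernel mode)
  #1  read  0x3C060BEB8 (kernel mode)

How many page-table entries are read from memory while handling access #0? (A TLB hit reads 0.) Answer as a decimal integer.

Trace:
#0 VA=0x300000969 (r,kernel):
  L0: frame=0x2A idx=12 entry=0x2E087 [P=1 RW=1 US=1 PS=1]
  ✓ 0x2E969 (huge @L0)  — 1 lookups
#1 VA=0x3C060BEB8 (r,kernel):
  L0: frame=0x2A idx=15 entry=0x31007 [P=1 RW=1 US=1 PS=0]
  L1: frame=0x31 idx=3 entry=0x33007 [P=1 RW=1 US=1 PS=0]
  L2: frame=0x33 idx=11 entry=0x35007 [P=1 RW=1 US=1 PS=0]
  ✓ 0x35EB8  — 3 lookups

Entries read for #0: 1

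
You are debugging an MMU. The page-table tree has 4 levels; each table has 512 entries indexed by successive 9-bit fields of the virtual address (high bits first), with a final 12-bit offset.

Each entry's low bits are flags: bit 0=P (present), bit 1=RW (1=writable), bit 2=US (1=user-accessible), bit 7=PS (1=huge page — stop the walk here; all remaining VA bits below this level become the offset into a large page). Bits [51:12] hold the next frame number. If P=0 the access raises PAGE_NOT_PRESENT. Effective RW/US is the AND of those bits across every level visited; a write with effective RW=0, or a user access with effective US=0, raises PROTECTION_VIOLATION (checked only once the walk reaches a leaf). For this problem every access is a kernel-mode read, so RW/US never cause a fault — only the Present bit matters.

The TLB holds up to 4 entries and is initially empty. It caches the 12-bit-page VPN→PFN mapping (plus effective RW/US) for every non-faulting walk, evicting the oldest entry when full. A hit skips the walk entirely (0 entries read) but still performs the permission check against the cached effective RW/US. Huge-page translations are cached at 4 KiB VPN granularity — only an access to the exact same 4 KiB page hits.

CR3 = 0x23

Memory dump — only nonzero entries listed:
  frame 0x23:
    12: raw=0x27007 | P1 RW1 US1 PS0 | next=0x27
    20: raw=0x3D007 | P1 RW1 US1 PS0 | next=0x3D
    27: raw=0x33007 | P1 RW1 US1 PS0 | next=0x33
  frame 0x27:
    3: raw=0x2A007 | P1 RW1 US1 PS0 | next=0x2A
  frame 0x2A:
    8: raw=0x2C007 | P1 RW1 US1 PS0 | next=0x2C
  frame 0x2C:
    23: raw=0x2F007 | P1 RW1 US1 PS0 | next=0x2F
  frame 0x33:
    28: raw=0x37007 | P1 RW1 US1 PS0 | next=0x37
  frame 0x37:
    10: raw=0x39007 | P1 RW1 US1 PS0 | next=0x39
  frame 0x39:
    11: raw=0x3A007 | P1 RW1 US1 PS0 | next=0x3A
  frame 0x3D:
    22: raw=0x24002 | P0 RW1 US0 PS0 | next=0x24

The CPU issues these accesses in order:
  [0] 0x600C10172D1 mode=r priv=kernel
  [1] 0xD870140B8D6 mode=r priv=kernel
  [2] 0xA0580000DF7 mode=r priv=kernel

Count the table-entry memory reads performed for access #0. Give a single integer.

Walk each access:
#0 VA=0x600C10172D1 (r,kernel):
  lvl0: tbl 0x23, slot 12 ⇒ 0x27007 (P1/RW1/US1/PS0)
  lvl1: tbl 0x27, slot 3 ⇒ 0x2A007 (P1/RW1/US1/PS0)
  lvl2: tbl 0x2A, slot 8 ⇒ 0x2C007 (P1/RW1/US1/PS0)
  lvl3: tbl 0x2C, slot 23 ⇒ 0x2F007 (P1/RW1/US1/PS0)
  ✓ 0x2F2D1  — 4 lookups
#1 VA=0xD870140B8D6 (r,kernel):
  lvl0: tbl 0x23, slot 27 ⇒ 0x33007 (P1/RW1/US1/PS0)
  lvl1: tbl 0x33, slot 28 ⇒ 0x37007 (P1/RW1/US1/PS0)
  lvl2: tbl 0x37, slot 10 ⇒ 0x39007 (P1/RW1/US1/PS0)
  lvl3: tbl 0x39, slot 11 ⇒ 0x3A007 (P1/RW1/US1/PS0)
  ✓ 0x3A8D6  — 4 lookups
#2 VA=0xA0580000DF7 (r,kernel):
  lvl0: tbl 0x23, slot 20 ⇒ 0x3D007 (P1/RW1/US1/PS0)
  lvl1: tbl 0x3D, slot 22 ⇒ 0x24002 (P0/RW1/US0/PS0)
  ⇒ fault: PAGE_NOT_PRESENT  — 2 lookups

Entries read for #0: 4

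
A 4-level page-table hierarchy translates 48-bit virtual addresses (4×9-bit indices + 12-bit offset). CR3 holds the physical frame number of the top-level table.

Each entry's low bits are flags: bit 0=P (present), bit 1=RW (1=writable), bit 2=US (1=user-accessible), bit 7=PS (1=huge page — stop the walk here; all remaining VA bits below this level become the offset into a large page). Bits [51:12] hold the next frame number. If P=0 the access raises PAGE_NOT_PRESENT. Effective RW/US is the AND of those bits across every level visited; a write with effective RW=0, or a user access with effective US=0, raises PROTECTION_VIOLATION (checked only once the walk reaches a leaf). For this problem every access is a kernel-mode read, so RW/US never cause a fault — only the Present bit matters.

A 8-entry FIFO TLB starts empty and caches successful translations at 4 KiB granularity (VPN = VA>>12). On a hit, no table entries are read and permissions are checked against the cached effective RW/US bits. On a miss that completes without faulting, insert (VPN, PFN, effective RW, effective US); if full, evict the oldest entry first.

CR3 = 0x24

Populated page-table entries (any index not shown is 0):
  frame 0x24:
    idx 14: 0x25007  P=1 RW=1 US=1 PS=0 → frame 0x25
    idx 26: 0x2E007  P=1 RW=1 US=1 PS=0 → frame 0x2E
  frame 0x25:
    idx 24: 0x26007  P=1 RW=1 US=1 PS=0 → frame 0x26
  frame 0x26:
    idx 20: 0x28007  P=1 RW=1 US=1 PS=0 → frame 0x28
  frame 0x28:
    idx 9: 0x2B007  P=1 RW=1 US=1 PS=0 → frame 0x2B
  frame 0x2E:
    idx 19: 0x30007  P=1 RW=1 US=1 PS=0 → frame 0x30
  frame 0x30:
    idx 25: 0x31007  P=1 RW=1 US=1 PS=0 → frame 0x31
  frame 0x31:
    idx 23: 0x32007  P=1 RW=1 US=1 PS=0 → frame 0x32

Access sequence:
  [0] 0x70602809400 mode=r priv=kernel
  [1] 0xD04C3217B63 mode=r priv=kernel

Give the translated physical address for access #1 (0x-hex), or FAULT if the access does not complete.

Trace:
#0 VA=0x70602809400 (r,kernel):
  L0 @0x24[14] → 0x25007  P=1,RW=1,US=1,PS=0
  L1 @0x25[24] → 0x26007  P=1,RW=1,US=1,PS=0
  L2 @0x26[20] → 0x28007  P=1,RW=1,US=1,PS=0
  L3 @0x28[9] → 0x2B007  P=1,RW=1,US=1,PS=0
  ✓ 0x2B400  — 4 lookups
#1 VA=0xD04C3217B63 (r,kernel):
  L0 @0x24[26] → 0x2E007  P=1,RW=1,US=1,PS=0
  L1 @0x2E[19] → 0x30007  P=1,RW=1,US=1,PS=0
  L2 @0x30[25] → 0x31007  P=1,RW=1,US=1,PS=0
  L3 @0x31[23] → 0x32007  P=1,RW=1,US=1,PS=0
  ✓ 0x32B63  — 4 lookups

Access #1 PA: 0x32B63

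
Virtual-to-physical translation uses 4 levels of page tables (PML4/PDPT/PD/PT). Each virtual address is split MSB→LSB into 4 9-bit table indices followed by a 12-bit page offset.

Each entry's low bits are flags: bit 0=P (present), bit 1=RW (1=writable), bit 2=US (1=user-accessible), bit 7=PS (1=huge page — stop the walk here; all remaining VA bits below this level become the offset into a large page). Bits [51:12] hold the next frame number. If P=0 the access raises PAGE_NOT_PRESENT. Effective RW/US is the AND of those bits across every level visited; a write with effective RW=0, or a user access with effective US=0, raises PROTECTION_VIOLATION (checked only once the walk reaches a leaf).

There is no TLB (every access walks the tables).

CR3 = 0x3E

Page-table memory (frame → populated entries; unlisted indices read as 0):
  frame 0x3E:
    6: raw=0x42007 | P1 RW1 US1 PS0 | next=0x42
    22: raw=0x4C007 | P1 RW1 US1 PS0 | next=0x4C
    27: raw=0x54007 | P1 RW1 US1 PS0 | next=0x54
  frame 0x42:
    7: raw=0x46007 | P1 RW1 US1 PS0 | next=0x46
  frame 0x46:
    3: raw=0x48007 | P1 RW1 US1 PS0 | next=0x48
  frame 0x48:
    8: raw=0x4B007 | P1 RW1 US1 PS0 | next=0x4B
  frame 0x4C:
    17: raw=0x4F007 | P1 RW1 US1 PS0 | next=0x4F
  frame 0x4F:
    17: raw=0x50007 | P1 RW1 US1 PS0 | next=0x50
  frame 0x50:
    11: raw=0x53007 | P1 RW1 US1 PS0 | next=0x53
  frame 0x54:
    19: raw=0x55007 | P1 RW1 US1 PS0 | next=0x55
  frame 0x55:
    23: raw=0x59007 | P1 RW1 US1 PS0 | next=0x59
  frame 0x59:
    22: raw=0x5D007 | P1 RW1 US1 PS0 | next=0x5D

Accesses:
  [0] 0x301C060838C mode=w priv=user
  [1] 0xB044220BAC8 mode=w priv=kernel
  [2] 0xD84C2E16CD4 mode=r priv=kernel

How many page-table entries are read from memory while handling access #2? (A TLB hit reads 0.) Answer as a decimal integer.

Walk each access:
#0 VA=0x301C060838C (w,user):
  lvl0: tbl 0x3E, slot 6 ⇒ 0x42007 (P1/RW1/US1/PS0)
  lvl1: tbl 0x42, slot 7 ⇒ 0x46007 (P1/RW1/US1/PS0)
  lvl2: tbl 0x46, slot 3 ⇒ 0x48007 (P1/RW1/US1/PS0)
  lvl3: tbl 0x48, slot 8 ⇒ 0x4B007 (P1/RW1/US1/PS0)
  ⇒ phys 0x4B38C  [4 reads]
#1 VA=0xB044220BAC8 (w,kernel):
  lvl0: tbl 0x3E, slot 22 ⇒ 0x4C007 (P1/RW1/US1/PS0)
  lvl1: tbl 0x4C, slot 17 ⇒ 0x4F007 (P1/RW1/US1/PS0)
  lvl2: tbl 0x4F, slot 17 ⇒ 0x50007 (P1/RW1/US1/PS0)
  lvl3: tbl 0x50, slot 11 ⇒ 0x53007 (P1/RW1/US1/PS0)
  ⇒ phys 0x53AC8  [4 reads]
#2 VA=0xD84C2E16CD4 (r,kernel):
  lvl0: tbl 0x3E, slot 27 ⇒ 0x54007 (P1/RW1/US1/PS0)
  lvl1: tbl 0x54, slot 19 ⇒ 0x55007 (P1/RW1/US1/PS0)
  lvl2: tbl 0x55, slot 23 ⇒ 0x59007 (P1/RW1/US1/PS0)
  lvl3: tbl 0x59, slot 22 ⇒ 0x5D007 (P1/RW1/US1/PS0)
  ⇒ phys 0x5DCD4  [4 reads]

Entries read for #2: 4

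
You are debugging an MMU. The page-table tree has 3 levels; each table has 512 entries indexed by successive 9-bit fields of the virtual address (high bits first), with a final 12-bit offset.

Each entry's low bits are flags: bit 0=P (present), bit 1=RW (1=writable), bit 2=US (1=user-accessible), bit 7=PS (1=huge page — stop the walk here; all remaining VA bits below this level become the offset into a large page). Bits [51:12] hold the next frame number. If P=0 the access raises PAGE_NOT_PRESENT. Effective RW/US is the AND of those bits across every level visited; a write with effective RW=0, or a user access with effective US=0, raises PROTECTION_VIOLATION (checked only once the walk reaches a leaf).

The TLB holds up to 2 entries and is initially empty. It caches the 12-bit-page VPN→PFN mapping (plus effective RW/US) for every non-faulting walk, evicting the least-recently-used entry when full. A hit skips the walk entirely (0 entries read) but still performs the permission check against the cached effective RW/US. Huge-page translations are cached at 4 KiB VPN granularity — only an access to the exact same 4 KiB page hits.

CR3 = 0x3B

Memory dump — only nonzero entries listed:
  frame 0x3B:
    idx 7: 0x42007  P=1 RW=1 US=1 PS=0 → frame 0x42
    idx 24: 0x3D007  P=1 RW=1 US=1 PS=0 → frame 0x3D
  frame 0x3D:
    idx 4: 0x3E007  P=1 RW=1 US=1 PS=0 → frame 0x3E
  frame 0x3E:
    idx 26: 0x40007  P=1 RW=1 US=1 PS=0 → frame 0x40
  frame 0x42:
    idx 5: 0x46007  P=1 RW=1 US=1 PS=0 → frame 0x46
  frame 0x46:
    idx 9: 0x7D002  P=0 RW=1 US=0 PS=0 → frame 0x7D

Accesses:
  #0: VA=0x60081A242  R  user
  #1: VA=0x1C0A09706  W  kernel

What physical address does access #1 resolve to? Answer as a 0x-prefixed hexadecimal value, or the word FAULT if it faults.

Trace:
#0 VA=0x60081A242 (r,user):
  L0: frame=0x3B idx=24 entry=0x3D007 [P=1 RW=1 US=1 PS=0]
  L1: frame=0x3D idx=4 entry=0x3E007 [P=1 RW=1 US=1 PS=0]
  L2: frame=0x3E idx=26 entry=0x40007 [P=1 RW=1 US=1 PS=0]
  ⇒ phys 0x40242  [3 reads]
#1 VA=0x1C0A09706 (w,kernel):
  L0: frame=0x3B idx=7 entry=0x42007 [P=1 RW=1 US=1 PS=0]
  L1: frame=0x42 idx=5 entry=0x46007 [P=1 RW=1 US=1 PS=0]
  L2: frame=0x46 idx=9 entry=0x7D002 [P=0 RW=1 US=0 PS=0]
  → PAGE_NOT_PRESENT  (3 entries read)

Access #1 PA: FAULT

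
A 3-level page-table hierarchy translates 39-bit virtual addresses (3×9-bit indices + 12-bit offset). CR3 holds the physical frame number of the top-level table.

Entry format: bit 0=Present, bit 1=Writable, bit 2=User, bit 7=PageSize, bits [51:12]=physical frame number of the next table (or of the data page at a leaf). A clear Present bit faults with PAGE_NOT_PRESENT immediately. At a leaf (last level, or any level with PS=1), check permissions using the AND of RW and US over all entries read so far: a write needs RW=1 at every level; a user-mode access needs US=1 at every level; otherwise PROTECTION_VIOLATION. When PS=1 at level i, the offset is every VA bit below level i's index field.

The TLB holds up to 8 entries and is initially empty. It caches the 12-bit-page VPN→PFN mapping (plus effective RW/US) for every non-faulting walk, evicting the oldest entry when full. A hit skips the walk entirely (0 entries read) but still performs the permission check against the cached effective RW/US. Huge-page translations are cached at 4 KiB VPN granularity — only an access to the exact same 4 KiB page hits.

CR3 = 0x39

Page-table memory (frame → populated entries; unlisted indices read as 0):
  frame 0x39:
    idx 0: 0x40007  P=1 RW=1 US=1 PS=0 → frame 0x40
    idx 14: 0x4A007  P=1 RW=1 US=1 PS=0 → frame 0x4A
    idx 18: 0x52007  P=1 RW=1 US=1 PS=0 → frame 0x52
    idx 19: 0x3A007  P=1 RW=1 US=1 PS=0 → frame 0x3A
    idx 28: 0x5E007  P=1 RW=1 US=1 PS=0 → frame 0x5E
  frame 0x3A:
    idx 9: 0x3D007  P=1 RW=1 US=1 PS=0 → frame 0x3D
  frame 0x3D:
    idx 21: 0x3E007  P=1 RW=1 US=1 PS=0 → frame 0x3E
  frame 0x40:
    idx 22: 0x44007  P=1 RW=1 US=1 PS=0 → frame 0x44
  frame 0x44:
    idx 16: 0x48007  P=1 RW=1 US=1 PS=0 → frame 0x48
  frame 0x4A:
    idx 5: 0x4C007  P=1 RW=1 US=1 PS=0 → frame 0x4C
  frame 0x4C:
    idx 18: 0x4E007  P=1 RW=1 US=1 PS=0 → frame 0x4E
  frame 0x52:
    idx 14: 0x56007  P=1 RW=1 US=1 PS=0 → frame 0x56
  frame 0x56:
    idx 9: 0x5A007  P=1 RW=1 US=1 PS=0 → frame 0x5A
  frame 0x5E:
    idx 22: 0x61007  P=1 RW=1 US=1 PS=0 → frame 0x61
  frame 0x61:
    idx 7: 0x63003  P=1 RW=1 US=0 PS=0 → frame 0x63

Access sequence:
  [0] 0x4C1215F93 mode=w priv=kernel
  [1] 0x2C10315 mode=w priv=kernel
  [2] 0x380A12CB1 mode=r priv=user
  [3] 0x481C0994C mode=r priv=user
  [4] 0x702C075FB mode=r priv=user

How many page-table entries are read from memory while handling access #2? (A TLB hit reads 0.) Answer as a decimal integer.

Per-access translation:
#0 VA=0x4C1215F93 (w,kernel):
  lvl0: tbl 0x39, slot 19 ⇒ 0x3A007 (P1/RW1/US1/PS0)
  lvl1: tbl 0x3A, slot 9 ⇒ 0x3D007 (P1/RW1/US1/PS0)
  lvl2: tbl 0x3D, slot 21 ⇒ 0x3E007 (P1/RW1/US1/PS0)
  ⇒ phys 0x3EF93  [3 reads]
#1 VA=0x2C10315 (w,kernel):
  lvl0: tbl 0x39, slot 0 ⇒ 0x40007 (P1/RW1/US1/PS0)
  lvl1: tbl 0x40, slot 22 ⇒ 0x44007 (P1/RW1/US1/PS0)
  lvl2: tbl 0x44, slot 16 ⇒ 0x48007 (P1/RW1/US1/PS0)
  ⇒ phys 0x48315  [3 reads]
#2 VA=0x380A12CB1 (r,user):
  lvl0: tbl 0x39, slot 14 ⇒ 0x4A007 (P1/RW1/US1/PS0)
  lvl1: tbl 0x4A, slot 5 ⇒ 0x4C007 (P1/RW1/US1/PS0)
  lvl2: tbl 0x4C, slot 18 ⇒ 0x4E007 (P1/RW1/US1/PS0)
  ⇒ phys 0x4ECB1  [3 reads]
#3 VA=0x481C0994C (r,user):
  lvl0: tbl 0x39, slot 18 ⇒ 0x52007 (P1/RW1/US1/PS0)
  lvl1: tbl 0x52, slot 14 ⇒ 0x56007 (P1/RW1/US1/PS0)
  lvl2: tbl 0x56, slot 9 ⇒ 0x5A007 (P1/RW1/US1/PS0)
  ⇒ phys 0x5A94C  [3 reads]
#4 VA=0x702C075FB (r,user):
  lvl0: tbl 0x39, slot 28 ⇒ 0x5E007 (P1/RW1/US1/PS0)
  lvl1: tbl 0x5E, slot 22 ⇒ 0x61007 (P1/RW1/US1/PS0)
  lvl2: tbl 0x61, slot 7 ⇒ 0x63003 (P1/RW1/US0/PS0)
  ✗ PROTECTION_VIOLATION  [3 reads]

Entries read for #2: 3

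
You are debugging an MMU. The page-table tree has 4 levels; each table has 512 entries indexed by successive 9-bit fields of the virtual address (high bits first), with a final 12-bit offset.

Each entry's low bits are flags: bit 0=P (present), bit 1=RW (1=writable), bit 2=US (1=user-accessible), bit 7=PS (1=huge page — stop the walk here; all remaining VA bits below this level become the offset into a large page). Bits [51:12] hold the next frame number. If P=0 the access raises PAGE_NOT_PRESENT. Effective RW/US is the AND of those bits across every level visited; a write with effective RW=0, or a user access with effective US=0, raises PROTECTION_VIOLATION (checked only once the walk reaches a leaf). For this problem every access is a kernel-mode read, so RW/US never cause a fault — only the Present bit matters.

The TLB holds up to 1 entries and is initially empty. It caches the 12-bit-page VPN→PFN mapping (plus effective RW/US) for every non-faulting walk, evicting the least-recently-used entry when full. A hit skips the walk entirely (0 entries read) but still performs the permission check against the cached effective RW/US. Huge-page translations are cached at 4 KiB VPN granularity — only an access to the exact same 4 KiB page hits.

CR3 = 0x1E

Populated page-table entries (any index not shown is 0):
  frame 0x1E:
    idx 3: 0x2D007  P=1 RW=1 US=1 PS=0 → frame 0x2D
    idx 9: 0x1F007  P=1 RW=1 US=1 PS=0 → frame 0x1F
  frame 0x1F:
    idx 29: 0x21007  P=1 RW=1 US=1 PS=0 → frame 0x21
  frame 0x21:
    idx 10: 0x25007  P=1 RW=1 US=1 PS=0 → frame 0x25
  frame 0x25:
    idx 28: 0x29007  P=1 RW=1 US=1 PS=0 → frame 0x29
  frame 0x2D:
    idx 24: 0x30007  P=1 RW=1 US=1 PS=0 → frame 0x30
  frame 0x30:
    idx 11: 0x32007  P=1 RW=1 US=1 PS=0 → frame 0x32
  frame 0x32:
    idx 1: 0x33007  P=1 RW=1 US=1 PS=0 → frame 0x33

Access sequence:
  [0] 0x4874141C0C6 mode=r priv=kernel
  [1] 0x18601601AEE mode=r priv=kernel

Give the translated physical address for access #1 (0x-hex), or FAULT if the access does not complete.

Per-access translation:
#0 VA=0x4874141C0C6 (r,kernel):
  lvl0: tbl 0x1E, slot 9 ⇒ 0x1F007 (P1/RW1/US1/PS0)
  lvl1: tbl 0x1F, slot 29 ⇒ 0x21007 (P1/RW1/US1/PS0)
  lvl2: tbl 0x21, slot 10 ⇒ 0x25007 (P1/RW1/US1/PS0)
  lvl3: tbl 0x25, slot 28 ⇒ 0x29007 (P1/RW1/US1/PS0)
  ✓ 0x290C6  — 4 lookups
#1 VA=0x18601601AEE (r,kernel):
  lvl0: tbl 0x1E, slot 3 ⇒ 0x2D007 (P1/RW1/US1/PS0)
  lvl1: tbl 0x2D, slot 24 ⇒ 0x30007 (P1/RW1/US1/PS0)
  lvl2: tbl 0x30, slot 11 ⇒ 0x32007 (P1/RW1/US1/PS0)
  lvl3: tbl 0x32, slot 1 ⇒ 0x33007 (P1/RW1/US1/PS0)
  ✓ 0x33AEE  — 4 lookups

Access #1 PA: 0x33AEE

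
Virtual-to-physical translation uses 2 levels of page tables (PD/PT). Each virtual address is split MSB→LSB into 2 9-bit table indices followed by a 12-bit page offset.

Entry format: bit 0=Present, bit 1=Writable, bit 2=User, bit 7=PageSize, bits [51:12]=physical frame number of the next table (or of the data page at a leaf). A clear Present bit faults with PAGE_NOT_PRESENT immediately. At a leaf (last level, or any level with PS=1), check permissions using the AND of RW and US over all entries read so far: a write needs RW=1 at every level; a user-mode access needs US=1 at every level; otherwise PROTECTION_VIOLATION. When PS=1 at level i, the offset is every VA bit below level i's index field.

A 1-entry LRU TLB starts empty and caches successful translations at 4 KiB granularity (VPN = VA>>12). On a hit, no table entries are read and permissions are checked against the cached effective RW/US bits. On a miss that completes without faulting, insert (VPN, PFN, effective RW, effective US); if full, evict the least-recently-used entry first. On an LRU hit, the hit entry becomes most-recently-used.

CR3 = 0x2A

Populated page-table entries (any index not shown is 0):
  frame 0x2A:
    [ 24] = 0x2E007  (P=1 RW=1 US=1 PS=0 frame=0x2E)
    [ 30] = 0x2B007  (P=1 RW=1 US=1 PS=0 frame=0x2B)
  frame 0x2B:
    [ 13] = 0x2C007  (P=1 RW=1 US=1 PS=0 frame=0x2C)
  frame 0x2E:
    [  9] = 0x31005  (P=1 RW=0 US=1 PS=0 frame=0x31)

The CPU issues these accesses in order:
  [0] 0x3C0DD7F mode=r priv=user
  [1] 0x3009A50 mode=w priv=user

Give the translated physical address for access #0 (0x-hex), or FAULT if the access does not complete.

Walk each access:
#0 VA=0x3C0DD7F (r,user):
  L0: frame=0x2A idx=30 entry=0x2B007 [P=1 RW=1 US=1 PS=0]
  L1: frame=0x2B idx=13 entry=0x2C007 [P=1 RW=1 US=1 PS=0]
  ✓ 0x2CD7F  — 2 lookups
#1 VA=0x3009A50 (w,user):
  L0: frame=0x2A idx=24 entry=0x2E007 [P=1 RW=1 US=1 PS=0]
  L1: frame=0x2E idx=9 entry=0x31005 [P=1 RW=0 US=1 PS=0]
  ✗ PROTECTION_VIOLATION  [2 reads]

Access #0 PA: 0x2CD7F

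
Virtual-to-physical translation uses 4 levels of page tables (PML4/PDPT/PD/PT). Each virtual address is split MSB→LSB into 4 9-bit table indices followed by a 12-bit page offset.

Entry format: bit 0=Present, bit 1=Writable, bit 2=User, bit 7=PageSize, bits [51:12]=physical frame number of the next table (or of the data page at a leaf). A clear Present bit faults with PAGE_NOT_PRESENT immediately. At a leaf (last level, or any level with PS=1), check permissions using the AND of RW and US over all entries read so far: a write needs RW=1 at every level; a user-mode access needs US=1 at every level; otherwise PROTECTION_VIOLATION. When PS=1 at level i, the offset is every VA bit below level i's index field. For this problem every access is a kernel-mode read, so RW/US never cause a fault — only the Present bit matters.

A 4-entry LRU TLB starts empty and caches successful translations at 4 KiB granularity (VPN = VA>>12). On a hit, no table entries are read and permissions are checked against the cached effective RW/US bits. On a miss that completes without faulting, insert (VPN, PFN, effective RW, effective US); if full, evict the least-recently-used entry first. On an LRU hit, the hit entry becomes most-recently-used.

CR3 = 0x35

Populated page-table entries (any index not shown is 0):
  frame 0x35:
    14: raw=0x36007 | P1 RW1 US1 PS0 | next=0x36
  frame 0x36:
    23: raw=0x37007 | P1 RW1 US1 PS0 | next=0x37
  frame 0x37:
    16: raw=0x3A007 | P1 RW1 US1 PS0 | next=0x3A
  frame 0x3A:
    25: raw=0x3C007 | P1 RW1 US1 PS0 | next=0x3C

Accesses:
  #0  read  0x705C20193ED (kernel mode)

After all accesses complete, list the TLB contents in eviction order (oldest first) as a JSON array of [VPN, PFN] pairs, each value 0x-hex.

Per-access translation:
#0 VA=0x705C20193ED (r,kernel):
  [0] read 0x35 idx=14: raw=0x36007 flags P=1 W=1 U=1 S=0
  [1] read 0x36 idx=23: raw=0x37007 flags P=1 W=1 U=1 S=0
  [2] read 0x37 idx=16: raw=0x3A007 flags P=1 W=1 U=1 S=0
  [3] read 0x3A idx=25: raw=0x3C007 flags P=1 W=1 U=1 S=0
  → PA=0x3C3ED  (4 entries read)

TLB: [["0x705C2019", "0x3C"]]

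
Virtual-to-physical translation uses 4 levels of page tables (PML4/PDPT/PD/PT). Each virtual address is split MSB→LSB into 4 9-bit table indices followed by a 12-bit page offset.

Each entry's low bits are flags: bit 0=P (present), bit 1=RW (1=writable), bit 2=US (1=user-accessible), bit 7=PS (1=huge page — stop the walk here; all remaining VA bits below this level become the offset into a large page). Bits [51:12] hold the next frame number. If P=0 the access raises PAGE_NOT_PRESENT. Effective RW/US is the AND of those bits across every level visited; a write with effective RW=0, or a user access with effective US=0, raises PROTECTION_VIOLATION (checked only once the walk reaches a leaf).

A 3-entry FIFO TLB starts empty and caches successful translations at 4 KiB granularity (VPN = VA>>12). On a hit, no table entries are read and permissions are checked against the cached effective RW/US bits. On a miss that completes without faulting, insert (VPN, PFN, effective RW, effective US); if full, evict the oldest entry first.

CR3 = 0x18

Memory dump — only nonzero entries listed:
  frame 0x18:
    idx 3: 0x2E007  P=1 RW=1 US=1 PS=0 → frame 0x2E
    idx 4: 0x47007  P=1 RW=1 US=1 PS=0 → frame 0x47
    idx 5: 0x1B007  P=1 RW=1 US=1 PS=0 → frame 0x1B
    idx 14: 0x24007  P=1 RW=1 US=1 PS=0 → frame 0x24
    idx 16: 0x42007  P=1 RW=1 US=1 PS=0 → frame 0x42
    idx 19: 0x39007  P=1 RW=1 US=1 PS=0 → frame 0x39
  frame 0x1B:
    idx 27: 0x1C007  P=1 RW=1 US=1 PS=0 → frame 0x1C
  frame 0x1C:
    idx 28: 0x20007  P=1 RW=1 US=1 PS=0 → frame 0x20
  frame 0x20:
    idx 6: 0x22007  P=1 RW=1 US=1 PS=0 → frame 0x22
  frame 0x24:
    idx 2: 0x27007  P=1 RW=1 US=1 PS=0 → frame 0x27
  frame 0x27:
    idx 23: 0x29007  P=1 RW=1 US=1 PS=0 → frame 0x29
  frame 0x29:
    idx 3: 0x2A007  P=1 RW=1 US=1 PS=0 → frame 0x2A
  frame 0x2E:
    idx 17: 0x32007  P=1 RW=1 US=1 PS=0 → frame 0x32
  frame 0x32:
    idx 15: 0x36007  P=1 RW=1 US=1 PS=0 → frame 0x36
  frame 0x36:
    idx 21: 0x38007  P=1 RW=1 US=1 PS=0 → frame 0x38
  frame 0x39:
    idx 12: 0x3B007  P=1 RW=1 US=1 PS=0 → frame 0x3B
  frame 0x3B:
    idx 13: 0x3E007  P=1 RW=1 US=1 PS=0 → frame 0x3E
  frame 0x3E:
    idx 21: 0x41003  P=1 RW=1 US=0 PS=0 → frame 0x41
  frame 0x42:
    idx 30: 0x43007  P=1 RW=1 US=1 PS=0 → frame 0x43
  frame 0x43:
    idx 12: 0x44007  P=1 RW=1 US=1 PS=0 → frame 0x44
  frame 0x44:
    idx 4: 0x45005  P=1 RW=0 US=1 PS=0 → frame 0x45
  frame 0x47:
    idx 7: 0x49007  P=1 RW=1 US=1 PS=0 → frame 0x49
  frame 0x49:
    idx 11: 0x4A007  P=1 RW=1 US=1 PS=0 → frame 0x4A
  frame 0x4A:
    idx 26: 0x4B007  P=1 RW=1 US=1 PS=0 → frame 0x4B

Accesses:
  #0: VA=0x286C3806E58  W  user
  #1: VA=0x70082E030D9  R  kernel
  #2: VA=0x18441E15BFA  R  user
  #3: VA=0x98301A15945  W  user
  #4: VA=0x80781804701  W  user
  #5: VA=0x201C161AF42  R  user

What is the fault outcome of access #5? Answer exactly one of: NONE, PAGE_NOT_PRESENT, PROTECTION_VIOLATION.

Per-access translation:
#0 VA=0x286C3806E58 (w,user):
  L0: frame=0x18 idx=5 entry=0x1B007 [P=1 RW=1 US=1 PS=0]
  L1: frame=0x1B idx=27 entry=0x1C007 [P=1 RW=1 US=1 PS=0]
  L2: frame=0x1C idx=28 entry=0x20007 [P=1 RW=1 US=1 PS=0]
  L3: frame=0x20 idx=6 entry=0x22007 [P=1 RW=1 US=1 PS=0]
  ⇒ phys 0x22E58  [4 reads]
#1 VA=0x70082E030D9 (r,kernel):
  L0: frame=0x18 idx=14 entry=0x24007 [P=1 RW=1 US=1 PS=0]
  L1: frame=0x24 idx=2 entry=0x27007 [P=1 RW=1 US=1 PS=0]
  L2: frame=0x27 idx=23 entry=0x29007 [P=1 RW=1 US=1 PS=0]
  L3: frame=0x29 idx=3 entry=0x2A007 [P=1 RW=1 US=1 PS=0]
  ⇒ phys 0x2A0D9  [4 reads]
#2 VA=0x18441E15BFA (r,user):
  L0: frame=0x18 idx=3 entry=0x2E007 [P=1 RW=1 US=1 PS=0]
  L1: frame=0x2E idx=17 entry=0x32007 [P=1 RW=1 US=1 PS=0]
  L2: frame=0x32 idx=15 entry=0x36007 [P=1 RW=1 US=1 PS=0]
  L3: frame=0x36 idx=21 entry=0x38007 [P=1 RW=1 US=1 PS=0]
  ⇒ phys 0x38BFA  [4 reads]
#3 VA=0x98301A15945 (w,user):
  L0: frame=0x18 idx=19 entry=0x39007 [P=1 RW=1 US=1 PS=0]
  L1: frame=0x39 idx=12 entry=0x3B007 [P=1 RW=1 US=1 PS=0]
  L2: frame=0x3B idx=13 entry=0x3E007 [P=1 RW=1 US=1 PS=0]
  L3: frame=0x3E idx=21 entry=0x41003 [P=1 RW=1 US=0 PS=0]
  ✗ PROTECTION_VIOLATION  [4 reads]
#4 VA=0x80781804701 (w,user):
  L0: frame=0x18 idx=16 entry=0x42007 [P=1 RW=1 US=1 PS=0]
  L1: frame=0x42 idx=30 entry=0x43007 [P=1 RW=1 US=1 PS=0]
  L2: frame=0x43 idx=12 entry=0x44007 [P=1 RW=1 US=1 PS=0]
  L3: frame=0x44 idx=4 entry=0x45005 [P=1 RW=0 US=1 PS=0]
  ✗ PROTECTION_VIOLATION  [4 reads]
#5 VA=0x201C161AF42 (r,user):
  L0: frame=0x18 idx=4 entry=0x47007 [P=1 RW=1 US=1 PS=0]
  L1: frame=0x47 idx=7 entry=0x49007 [P=1 RW=1 US=1 PS=0]
  L2: frame=0x49 idx=11 entry=0x4A007 [P=1 RW=1 US=1 PS=0]
  L3: frame=0x4A idx=26 entry=0x4B007 [P=1 RW=1 US=1 PS=0]
  ⇒ phys 0x4BF42  [4 reads]

Access #5 fault: NONE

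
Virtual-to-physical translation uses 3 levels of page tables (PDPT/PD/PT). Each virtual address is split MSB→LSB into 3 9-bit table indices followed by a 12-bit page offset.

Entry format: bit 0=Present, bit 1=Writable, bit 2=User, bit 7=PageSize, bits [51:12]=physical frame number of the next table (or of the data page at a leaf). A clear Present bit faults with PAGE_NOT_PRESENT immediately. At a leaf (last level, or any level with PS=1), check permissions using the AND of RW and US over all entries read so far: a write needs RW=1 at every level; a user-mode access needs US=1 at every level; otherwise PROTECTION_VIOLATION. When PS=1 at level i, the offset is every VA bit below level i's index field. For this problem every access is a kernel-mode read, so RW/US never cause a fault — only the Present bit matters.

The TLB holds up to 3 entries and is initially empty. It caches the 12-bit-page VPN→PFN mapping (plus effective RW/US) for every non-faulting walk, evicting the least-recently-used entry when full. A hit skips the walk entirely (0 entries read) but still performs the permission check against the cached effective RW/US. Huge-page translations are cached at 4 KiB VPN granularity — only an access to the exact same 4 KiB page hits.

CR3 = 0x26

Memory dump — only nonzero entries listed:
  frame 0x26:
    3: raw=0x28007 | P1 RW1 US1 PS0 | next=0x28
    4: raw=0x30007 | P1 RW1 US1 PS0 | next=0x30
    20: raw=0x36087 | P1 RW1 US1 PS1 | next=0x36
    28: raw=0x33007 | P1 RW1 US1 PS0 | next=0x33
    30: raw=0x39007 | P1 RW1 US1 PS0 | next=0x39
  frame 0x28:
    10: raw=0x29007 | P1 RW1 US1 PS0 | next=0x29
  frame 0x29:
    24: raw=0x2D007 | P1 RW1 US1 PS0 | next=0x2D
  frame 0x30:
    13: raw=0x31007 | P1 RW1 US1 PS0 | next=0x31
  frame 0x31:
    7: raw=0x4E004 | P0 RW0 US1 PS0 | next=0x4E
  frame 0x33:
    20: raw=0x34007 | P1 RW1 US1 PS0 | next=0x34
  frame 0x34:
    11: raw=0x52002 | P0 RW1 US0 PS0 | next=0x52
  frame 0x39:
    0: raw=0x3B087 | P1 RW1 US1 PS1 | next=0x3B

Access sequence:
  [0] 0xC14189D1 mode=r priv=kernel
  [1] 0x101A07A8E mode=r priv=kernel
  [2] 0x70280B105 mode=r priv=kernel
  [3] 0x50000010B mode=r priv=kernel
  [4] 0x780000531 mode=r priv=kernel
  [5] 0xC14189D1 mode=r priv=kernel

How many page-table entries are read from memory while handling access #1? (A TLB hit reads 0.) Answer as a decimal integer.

Per-access translation:
#0 VA=0xC14189D1 (r,kernel):
  lvl0: tbl 0x26, slot 3 ⇒ 0x28007 (P1/RW1/US1/PS0)
  lvl1: tbl 0x28, slot 10 ⇒ 0x29007 (P1/RW1/US1/PS0)
  lvl2: tbl 0x29, slot 24 ⇒ 0x2D007 (P1/RW1/US1/PS0)
  → PA=0x2D9D1  (3 entries read)
#1 VA=0x101A07A8E (r,kernel):
  lvl0: tbl 0x26, slot 4 ⇒ 0x30007 (P1/RW1/US1/PS0)
  lvl1: tbl 0x30, slot 13 ⇒ 0x31007 (P1/RW1/US1/PS0)
  lvl2: tbl 0x31, slot 7 ⇒ 0x4E004 (P0/RW0/US1/PS0)
  ✗ PAGE_NOT_PRESENT  [3 reads]
#2 VA=0x70280B105 (r,kernel):
  lvl0: tbl 0x26, slot 28 ⇒ 0x33007 (P1/RW1/US1/PS0)
  lvl1: tbl 0x33, slot 20 ⇒ 0x34007 (P1/RW1/US1/PS0)
  lvl2: tbl 0x34, slot 11 ⇒ 0x52002 (P0/RW1/US0/PS0)
  ✗ PAGE_NOT_PRESENT  [3 reads]
#3 VA=0x50000010B (r,kernel):
  lvl0: tbl 0x26, slot 20 ⇒ 0x36087 (P1/RW1/US1/PS1)
  → PA=0x3610B (huge @L0)  (1 entries read)
#4 VA=0x780000531 (r,kernel):
  lvl0: tbl 0x26, slot 30 ⇒ 0x39007 (P1/RW1/US1/PS0)
  lvl1: tbl 0x39, slot 0 ⇒ 0x3B087 (P1/RW1/US1/PS1)
  → PA=0x3B531 (huge @L1)  (2 entries read)
#5 VA=0xC14189D1 (r,kernel):
  TLB hit vpn=0xC1418 → PA=0x2D9D1

Entries read for #1: 3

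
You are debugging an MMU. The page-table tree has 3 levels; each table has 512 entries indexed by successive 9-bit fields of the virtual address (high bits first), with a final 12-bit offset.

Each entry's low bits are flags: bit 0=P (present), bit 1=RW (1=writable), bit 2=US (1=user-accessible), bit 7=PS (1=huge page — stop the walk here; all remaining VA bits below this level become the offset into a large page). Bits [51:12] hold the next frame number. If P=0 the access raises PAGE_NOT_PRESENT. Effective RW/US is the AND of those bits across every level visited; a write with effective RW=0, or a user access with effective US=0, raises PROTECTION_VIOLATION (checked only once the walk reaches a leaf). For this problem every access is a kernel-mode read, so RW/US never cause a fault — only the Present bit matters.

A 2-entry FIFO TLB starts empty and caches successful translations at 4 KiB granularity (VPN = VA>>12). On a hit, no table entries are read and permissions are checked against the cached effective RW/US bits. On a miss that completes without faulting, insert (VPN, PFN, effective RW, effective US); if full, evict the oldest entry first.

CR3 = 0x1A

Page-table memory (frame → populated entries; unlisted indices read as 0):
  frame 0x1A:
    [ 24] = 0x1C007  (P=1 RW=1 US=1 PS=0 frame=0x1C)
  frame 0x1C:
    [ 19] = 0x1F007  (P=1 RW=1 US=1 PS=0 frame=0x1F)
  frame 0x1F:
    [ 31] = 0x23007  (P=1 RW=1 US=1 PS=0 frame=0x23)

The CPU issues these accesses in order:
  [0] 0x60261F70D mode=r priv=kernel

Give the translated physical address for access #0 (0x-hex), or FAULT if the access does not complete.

Walk each access:
#0 VA=0x60261F70D (r,kernel):
  L0 @0x1A[24] → 0x1C007  P=1,RW=1,US=1,PS=0
  L1 @0x1C[19] → 0x1F007  P=1,RW=1,US=1,PS=0
  L2 @0x1F[31] → 0x23007  P=1,RW=1,US=1,PS=0
  → PA=0x2370D  (3 entries read)

Access #0 PA: 0x2370D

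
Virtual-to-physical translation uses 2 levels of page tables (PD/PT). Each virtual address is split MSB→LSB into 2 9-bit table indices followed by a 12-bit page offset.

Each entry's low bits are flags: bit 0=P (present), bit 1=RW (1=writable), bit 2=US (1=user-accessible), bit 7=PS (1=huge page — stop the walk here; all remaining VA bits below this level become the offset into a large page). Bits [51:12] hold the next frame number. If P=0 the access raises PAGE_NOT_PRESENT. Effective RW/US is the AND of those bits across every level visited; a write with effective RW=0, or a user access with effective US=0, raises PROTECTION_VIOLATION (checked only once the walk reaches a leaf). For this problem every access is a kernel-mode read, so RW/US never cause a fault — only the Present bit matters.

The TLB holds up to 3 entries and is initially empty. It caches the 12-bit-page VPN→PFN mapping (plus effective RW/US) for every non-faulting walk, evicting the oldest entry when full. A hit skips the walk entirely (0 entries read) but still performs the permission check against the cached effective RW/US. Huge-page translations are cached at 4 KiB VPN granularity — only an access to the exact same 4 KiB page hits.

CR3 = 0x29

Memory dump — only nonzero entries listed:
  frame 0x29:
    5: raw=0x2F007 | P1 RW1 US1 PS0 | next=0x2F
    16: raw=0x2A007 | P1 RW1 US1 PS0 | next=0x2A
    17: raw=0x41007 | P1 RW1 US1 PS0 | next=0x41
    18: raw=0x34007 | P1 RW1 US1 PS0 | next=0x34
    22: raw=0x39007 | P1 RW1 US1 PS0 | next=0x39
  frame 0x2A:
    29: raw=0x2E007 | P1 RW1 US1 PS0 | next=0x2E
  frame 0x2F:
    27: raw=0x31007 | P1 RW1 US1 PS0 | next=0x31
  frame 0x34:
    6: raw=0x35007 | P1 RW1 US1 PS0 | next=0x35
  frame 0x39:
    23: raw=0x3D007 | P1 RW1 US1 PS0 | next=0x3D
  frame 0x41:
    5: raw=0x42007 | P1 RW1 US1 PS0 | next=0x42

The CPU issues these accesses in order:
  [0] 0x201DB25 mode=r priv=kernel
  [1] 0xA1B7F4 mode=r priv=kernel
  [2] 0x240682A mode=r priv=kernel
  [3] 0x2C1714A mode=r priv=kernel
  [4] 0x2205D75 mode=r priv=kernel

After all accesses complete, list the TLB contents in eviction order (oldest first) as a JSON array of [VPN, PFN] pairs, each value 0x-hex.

Trace:
#0 VA=0x201DB25 (r,kernel):
  lvl0: tbl 0x29, slot 16 ⇒ 0x2A007 (P1/RW1/US1/PS0)
  lvl1: tbl 0x2A, slot 29 ⇒ 0x2E007 (P1/RW1/US1/PS0)
  → PA=0x2EB25  (2 entries read)
#1 VA=0xA1B7F4 (r,kernel):
  lvl0: tbl 0x29, slot 5 ⇒ 0x2F007 (P1/RW1/US1/PS0)
  lvl1: tbl 0x2F, slot 27 ⇒ 0x31007 (P1/RW1/US1/PS0)
  → PA=0x317F4  (2 entries read)
#2 VA=0x240682A (r,kernel):
  lvl0: tbl 0x29, slot 18 ⇒ 0x34007 (P1/RW1/US1/PS0)
  lvl1: tbl 0x34, slot 6 ⇒ 0x35007 (P1/RW1/US1/PS0)
  → PA=0x3582A  (2 entries read)
#3 VA=0x2C1714A (r,kernel):
  lvl0: tbl 0x29, slot 22 ⇒ 0x39007 (P1/RW1/US1/PS0)
  lvl1: tbl 0x39, slot 23 ⇒ 0x3D007 (P1/RW1/US1/PS0)
  → PA=0x3D14A  (2 entries read)
#4 VA=0x2205D75 (r,kernel):
  lvl0: tbl 0x29, slot 17 ⇒ 0x41007 (P1/RW1/US1/PS0)
  lvl1: tbl 0x41, slot 5 ⇒ 0x42007 (P1/RW1/US1/PS0)
  → PA=0x42D75  (2 entries read)

TLB: [["0x2406", "0x35"], ["0x2C17", "0x3D"], ["0x2205", "0x42"]]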